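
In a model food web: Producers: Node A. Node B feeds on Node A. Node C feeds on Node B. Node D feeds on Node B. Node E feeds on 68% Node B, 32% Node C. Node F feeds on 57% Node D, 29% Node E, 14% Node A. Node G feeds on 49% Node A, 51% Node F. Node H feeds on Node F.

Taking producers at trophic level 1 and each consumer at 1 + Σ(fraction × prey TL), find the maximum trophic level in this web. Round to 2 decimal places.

4.81

Node B: 1 + 1 = 2
Node C: 1 + 2 = 3
Node D: 1 + 2 = 3
Node E: 1 + (0.68×2 + 0.32×3) = 3.32
Node F: 1 + (0.57×3 + 0.29×3.32 + 0.14×1) = 3.8128
Node G: 1 + (0.49×1 + 0.51×3.8128) = 3.434528
Node H: 1 + 3.8128 = 4.8128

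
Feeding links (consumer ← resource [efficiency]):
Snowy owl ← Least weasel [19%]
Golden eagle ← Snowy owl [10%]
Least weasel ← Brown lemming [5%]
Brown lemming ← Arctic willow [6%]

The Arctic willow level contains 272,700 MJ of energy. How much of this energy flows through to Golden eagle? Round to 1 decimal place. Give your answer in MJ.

Brown lemming: 272700 × 0.06 = 16362 MJ
Least weasel: 16362 × 0.05 = 818.1 MJ
Snowy owl: 818.1 × 0.19 = 155.439 MJ
Golden eagle: 155.439 × 0.1 = 15.5439 MJ

15.5 MJ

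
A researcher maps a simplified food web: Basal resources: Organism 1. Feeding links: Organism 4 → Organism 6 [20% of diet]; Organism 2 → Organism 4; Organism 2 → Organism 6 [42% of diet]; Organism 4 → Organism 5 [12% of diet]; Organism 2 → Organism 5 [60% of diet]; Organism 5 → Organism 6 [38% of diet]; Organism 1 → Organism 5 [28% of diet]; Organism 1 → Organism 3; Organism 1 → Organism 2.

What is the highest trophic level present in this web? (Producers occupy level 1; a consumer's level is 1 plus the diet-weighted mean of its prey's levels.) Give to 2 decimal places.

3.52

Organism 2: 1 + 1 = 2
Organism 3: 1 + 1 = 2
Organism 4: 1 + 2 = 3
Organism 5: 1 + (0.28×1 + 0.12×3 + 0.6×2) = 2.84
Organism 6: 1 + (0.38×2.84 + 0.2×3 + 0.42×2) = 3.5192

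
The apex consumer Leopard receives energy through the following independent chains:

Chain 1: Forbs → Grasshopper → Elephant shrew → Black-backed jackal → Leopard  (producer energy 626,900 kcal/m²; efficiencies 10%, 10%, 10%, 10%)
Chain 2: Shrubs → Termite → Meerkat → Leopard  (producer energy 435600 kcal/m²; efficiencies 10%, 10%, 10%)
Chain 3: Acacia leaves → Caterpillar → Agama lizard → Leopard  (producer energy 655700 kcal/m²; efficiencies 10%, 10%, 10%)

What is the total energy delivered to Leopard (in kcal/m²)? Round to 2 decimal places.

Chain 1: 626900 × 0.1 × 0.1 × 0.1 × 0.1 = 62.69 kcal/m²
Chain 2: 435600 × 0.1 × 0.1 × 0.1 = 435.6 kcal/m²
Chain 3: 655700 × 0.1 × 0.1 × 0.1 = 655.7 kcal/m²
Total at Leopard: 62.69 + 435.6 + 655.7 = 1153.99 kcal/m²

1153.99 kcal/m²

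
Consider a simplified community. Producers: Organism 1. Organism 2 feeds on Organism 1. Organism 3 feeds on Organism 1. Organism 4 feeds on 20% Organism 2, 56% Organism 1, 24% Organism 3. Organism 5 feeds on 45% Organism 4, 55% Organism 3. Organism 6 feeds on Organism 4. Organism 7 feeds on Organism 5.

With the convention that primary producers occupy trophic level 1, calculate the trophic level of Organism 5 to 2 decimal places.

3.20

Organism 2: 1 + 1 = 2
Organism 3: 1 + 1 = 2
Organism 4: 1 + (0.2×2 + 0.56×1 + 0.24×2) = 2.44
Organism 5: 1 + (0.45×2.44 + 0.55×2) = 3.198
Organism 6: 1 + 2.44 = 3.44
Organism 7: 1 + 3.198 = 4.198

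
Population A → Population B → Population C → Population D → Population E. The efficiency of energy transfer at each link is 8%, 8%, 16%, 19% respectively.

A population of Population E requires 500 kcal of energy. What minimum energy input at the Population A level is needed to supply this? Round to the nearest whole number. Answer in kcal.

Cumulative transfer efficiency: 0.08 × 0.08 × 0.16 × 0.19 = 0.00019456
Population A energy = 500 / 0.00019456 = 2569901 kcal

2569901 kcal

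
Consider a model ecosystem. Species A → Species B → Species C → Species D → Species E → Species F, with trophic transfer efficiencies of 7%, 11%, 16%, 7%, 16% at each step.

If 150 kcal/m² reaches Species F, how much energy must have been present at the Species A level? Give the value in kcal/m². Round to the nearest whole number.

Cumulative transfer efficiency: 0.07 × 0.11 × 0.16 × 0.07 × 0.16 = 0.0000137984
Species A energy = 150 / 0.0000137984 = 10870826 kcal/m²

10870826 kcal/m²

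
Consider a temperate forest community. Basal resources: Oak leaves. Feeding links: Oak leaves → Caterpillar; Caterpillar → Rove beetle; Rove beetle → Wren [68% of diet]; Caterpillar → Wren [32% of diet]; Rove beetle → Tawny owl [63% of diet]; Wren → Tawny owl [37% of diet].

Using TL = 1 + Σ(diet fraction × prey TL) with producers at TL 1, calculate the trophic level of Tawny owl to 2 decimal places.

4.25

Caterpillar: 1 + 1 = 2
Rove beetle: 1 + 2 = 3
Wren: 1 + (0.68×3 + 0.32×2) = 3.68
Tawny owl: 1 + (0.63×3 + 0.37×3.68) = 4.2516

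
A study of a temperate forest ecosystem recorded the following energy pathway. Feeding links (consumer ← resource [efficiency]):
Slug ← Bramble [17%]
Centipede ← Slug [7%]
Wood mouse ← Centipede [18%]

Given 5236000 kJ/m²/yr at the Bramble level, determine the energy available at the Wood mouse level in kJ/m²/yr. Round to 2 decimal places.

11215.51 kJ/m²/yr

Slug: 5236000 × 0.17 = 890120 kJ/m²/yr
Centipede: 890120 × 0.07 = 62308.4 kJ/m²/yr
Wood mouse: 62308.4 × 0.18 = 11215.512 kJ/m²/yr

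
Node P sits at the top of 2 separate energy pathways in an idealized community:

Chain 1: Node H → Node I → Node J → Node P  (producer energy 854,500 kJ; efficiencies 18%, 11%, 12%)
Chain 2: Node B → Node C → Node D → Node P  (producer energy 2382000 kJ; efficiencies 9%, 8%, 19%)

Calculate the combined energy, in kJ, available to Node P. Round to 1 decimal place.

Chain 1: 854500 × 0.18 × 0.11 × 0.12 = 2030.292 kJ
Chain 2: 2382000 × 0.09 × 0.08 × 0.19 = 3258.576 kJ
Total at Node P: 2030.292 + 3258.576 = 5288.868 kJ

5288.9 kJ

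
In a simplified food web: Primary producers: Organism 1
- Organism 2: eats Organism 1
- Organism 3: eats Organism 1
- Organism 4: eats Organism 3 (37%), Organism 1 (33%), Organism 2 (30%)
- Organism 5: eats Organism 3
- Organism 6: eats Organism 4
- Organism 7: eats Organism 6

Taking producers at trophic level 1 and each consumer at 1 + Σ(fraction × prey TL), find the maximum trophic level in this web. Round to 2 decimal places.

Organism 2: 1 + 1 = 2
Organism 3: 1 + 1 = 2
Organism 4: 1 + (0.37×2 + 0.33×1 + 0.3×2) = 2.67
Organism 5: 1 + 2 = 3
Organism 6: 1 + 2.67 = 3.67
Organism 7: 1 + 3.67 = 4.67

4.67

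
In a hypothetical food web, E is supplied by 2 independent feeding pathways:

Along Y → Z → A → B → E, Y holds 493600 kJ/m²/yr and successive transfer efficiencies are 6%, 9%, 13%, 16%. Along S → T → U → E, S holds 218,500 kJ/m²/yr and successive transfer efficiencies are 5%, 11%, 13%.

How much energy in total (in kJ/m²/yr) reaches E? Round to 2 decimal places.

211.67 kJ/m²/yr

Via Y: 493600 × 0.06 × 0.09 × 0.13 × 0.16 = 55.441152 kJ/m²/yr
Via S: 218500 × 0.05 × 0.11 × 0.13 = 156.2275 kJ/m²/yr
Total at E: 55.441152 + 156.2275 = 211.668652 kJ/m²/yr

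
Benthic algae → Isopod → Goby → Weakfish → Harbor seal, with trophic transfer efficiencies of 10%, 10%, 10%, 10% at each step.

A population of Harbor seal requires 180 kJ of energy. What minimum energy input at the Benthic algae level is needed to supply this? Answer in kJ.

1800000 kJ

Cumulative transfer efficiency: 0.1 × 0.1 × 0.1 × 0.1 = 0.0001
Benthic algae energy = 180 / 0.0001 = 1800000 kJ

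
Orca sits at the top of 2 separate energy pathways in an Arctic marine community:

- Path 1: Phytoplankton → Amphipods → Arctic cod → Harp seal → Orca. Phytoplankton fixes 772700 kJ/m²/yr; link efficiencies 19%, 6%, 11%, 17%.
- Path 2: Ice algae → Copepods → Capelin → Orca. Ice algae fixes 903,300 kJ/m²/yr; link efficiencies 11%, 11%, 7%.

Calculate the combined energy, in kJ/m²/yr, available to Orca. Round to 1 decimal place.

929.8 kJ/m²/yr

Path 1: 772700 × 0.19 × 0.06 × 0.11 × 0.17 = 164.724186 kJ/m²/yr
Path 2: 903300 × 0.11 × 0.11 × 0.07 = 765.0951 kJ/m²/yr
Total at Orca: 164.724186 + 765.0951 = 929.819286 kJ/m²/yr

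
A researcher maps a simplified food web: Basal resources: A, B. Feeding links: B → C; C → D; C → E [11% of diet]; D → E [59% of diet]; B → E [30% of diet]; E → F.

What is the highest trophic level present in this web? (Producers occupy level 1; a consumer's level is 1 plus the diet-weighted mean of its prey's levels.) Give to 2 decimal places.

C: 1 + 1 = 2
D: 1 + 2 = 3
E: 1 + (0.11×2 + 0.59×3 + 0.3×1) = 3.29
F: 1 + 3.29 = 4.29

4.29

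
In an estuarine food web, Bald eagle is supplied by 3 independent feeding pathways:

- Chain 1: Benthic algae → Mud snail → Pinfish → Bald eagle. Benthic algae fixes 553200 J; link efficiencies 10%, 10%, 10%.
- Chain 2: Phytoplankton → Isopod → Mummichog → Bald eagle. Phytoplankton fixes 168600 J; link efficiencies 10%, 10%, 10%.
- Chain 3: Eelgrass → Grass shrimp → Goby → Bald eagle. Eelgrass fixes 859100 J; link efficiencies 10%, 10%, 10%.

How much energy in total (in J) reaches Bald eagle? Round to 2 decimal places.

Chain 1: 553200 × 0.1 × 0.1 × 0.1 = 553.2 J
Chain 2: 168600 × 0.1 × 0.1 × 0.1 = 168.6 J
Chain 3: 859100 × 0.1 × 0.1 × 0.1 = 859.1 J
Total at Bald eagle: 553.2 + 168.6 + 859.1 = 1580.9 J

1580.90 J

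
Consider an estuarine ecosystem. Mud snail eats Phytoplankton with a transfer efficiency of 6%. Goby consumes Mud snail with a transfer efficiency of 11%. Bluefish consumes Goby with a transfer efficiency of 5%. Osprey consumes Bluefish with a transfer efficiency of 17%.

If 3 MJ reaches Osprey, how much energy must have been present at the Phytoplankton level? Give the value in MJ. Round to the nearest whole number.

53476 MJ

Cumulative transfer efficiency: 0.06 × 0.11 × 0.05 × 0.17 = 0.0000561
Phytoplankton energy = 3 / 0.0000561 = 53476 MJ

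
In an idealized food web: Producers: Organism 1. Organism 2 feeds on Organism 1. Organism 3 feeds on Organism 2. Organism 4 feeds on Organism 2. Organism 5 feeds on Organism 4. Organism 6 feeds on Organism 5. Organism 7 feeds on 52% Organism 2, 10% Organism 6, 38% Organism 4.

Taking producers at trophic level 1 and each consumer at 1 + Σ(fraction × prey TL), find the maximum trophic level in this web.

5

Organism 2: 1 + 1 = 2
Organism 3: 1 + 2 = 3
Organism 4: 1 + 2 = 3
Organism 5: 1 + 3 = 4
Organism 6: 1 + 4 = 5
Organism 7: 1 + (0.52×2 + 0.1×5 + 0.38×3) = 3.68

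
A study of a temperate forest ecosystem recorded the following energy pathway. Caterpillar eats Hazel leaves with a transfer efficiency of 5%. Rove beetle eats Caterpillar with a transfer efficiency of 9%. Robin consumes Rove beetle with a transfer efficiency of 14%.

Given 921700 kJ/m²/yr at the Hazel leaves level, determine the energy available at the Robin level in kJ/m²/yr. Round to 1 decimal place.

Caterpillar: 921700 × 0.05 = 46085 kJ/m²/yr
Rove beetle: 46085 × 0.09 = 4147.65 kJ/m²/yr
Robin: 4147.65 × 0.14 = 580.671 kJ/m²/yr

580.7 kJ/m²/yr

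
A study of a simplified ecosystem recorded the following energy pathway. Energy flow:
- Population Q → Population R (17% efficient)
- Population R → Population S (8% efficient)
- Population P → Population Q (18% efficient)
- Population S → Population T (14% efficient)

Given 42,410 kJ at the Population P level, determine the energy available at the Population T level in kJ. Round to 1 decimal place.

Population Q: 42410 × 0.18 = 7633.8 kJ
Population R: 7633.8 × 0.17 = 1297.746 kJ
Population S: 1297.746 × 0.08 = 103.81968 kJ
Population T: 103.81968 × 0.14 = 14.5347552 kJ

14.5 kJ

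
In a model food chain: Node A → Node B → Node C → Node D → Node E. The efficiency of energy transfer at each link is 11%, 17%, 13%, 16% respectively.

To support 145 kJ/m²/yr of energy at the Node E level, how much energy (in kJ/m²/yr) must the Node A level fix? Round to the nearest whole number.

Cumulative transfer efficiency: 0.11 × 0.17 × 0.13 × 0.16 = 0.00038896
Node A energy = 145 / 0.00038896 = 372789 kJ/m²/yr

372789 kJ/m²/yr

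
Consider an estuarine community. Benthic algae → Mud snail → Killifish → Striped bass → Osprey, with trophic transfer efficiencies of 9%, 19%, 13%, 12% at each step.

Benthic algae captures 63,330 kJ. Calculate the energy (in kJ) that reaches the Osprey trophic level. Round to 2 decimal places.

16.89 kJ

Mud snail: 63330 × 0.09 = 5699.7 kJ
Killifish: 5699.7 × 0.19 = 1082.943 kJ
Striped bass: 1082.943 × 0.13 = 140.78259 kJ
Osprey: 140.78259 × 0.12 = 16.8939108 kJ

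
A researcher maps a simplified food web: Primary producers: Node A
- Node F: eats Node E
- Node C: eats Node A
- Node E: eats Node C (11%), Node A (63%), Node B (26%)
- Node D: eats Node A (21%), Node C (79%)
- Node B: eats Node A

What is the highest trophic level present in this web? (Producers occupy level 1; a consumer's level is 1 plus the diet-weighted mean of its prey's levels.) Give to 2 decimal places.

3.37

Node B: 1 + 1 = 2
Node C: 1 + 1 = 2
Node D: 1 + (0.21×1 + 0.79×2) = 2.79
Node E: 1 + (0.11×2 + 0.63×1 + 0.26×2) = 2.37
Node F: 1 + 2.37 = 3.37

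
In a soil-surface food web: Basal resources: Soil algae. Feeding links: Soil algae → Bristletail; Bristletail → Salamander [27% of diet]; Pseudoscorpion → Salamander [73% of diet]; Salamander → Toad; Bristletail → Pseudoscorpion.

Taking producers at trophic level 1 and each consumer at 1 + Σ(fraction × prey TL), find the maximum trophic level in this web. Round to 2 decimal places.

4.73

Bristletail: 1 + 1 = 2
Pseudoscorpion: 1 + 2 = 3
Salamander: 1 + (0.73×3 + 0.27×2) = 3.73
Toad: 1 + 3.73 = 4.73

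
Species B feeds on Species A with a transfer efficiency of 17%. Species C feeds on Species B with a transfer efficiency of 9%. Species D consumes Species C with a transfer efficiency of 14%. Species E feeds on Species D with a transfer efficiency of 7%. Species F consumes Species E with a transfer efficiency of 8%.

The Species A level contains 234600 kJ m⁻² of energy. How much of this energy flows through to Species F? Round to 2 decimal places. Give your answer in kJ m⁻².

2.81 kJ m⁻²

Species B: 234600 × 0.17 = 39882 kJ m⁻²
Species C: 39882 × 0.09 = 3589.38 kJ m⁻²
Species D: 3589.38 × 0.14 = 502.5132 kJ m⁻²
Species E: 502.5132 × 0.07 = 35.175924 kJ m⁻²
Species F: 35.175924 × 0.08 = 2.81407392 kJ m⁻²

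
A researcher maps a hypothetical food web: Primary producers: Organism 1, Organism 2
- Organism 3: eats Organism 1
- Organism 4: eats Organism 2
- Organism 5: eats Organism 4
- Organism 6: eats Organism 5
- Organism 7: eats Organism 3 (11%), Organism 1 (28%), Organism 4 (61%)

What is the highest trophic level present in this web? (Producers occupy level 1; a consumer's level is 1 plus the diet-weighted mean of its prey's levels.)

Organism 3: 1 + 1 = 2
Organism 4: 1 + 1 = 2
Organism 5: 1 + 2 = 3
Organism 6: 1 + 3 = 4
Organism 7: 1 + (0.11×2 + 0.28×1 + 0.61×2) = 2.72

4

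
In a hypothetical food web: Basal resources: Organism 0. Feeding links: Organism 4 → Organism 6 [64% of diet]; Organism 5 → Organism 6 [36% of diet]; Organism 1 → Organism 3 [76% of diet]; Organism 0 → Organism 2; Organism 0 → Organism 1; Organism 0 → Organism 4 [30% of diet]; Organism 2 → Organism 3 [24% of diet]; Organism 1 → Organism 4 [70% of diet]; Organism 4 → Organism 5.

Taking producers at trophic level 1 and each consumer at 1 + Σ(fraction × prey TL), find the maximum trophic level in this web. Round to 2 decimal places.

Organism 1: 1 + 1 = 2
Organism 2: 1 + 1 = 2
Organism 3: 1 + (0.76×2 + 0.24×2) = 3
Organism 4: 1 + (0.7×2 + 0.3×1) = 2.7
Organism 5: 1 + 2.7 = 3.7
Organism 6: 1 + (0.36×3.7 + 0.64×2.7) = 4.06

4.06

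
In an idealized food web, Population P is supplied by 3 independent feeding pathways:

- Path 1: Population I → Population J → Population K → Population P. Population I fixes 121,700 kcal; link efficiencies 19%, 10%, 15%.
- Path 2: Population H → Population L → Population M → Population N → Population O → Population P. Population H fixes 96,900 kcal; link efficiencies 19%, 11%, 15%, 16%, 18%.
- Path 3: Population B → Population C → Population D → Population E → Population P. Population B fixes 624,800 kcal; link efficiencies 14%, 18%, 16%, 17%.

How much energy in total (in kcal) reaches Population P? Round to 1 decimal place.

783.9 kcal

Path 1: 121700 × 0.19 × 0.1 × 0.15 = 346.845 kcal
Path 2: 96900 × 0.19 × 0.11 × 0.15 × 0.16 × 0.18 = 8.7489072 kcal
Path 3: 624800 × 0.14 × 0.18 × 0.16 × 0.17 = 428.262912 kcal
Total at Population P: 346.845 + 8.7489072 + 428.262912 = 783.8568192 kcal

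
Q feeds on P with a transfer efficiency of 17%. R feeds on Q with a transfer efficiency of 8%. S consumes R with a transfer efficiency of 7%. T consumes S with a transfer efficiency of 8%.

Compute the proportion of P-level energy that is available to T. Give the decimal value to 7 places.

Product of link efficiencies: 0.17 × 0.08 × 0.07 × 0.08 = 0.00007616

0.0000762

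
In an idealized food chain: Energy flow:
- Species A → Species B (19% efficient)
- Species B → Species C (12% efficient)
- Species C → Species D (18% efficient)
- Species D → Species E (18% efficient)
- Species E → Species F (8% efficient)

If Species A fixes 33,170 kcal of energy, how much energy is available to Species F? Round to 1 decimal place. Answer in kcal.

Species B: 33170 × 0.19 = 6302.3 kcal
Species C: 6302.3 × 0.12 = 756.276 kcal
Species D: 756.276 × 0.18 = 136.12968 kcal
Species E: 136.12968 × 0.18 = 24.5033424 kcal
Species F: 24.5033424 × 0.08 = 1.960267392 kcal

2.0 kcal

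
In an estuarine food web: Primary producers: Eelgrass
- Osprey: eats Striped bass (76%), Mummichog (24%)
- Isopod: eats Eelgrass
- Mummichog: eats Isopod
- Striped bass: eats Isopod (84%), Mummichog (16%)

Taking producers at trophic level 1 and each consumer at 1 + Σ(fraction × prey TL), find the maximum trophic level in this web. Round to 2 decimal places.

4.12

Isopod: 1 + 1 = 2
Mummichog: 1 + 2 = 3
Striped bass: 1 + (0.84×2 + 0.16×3) = 3.16
Osprey: 1 + (0.76×3.16 + 0.24×3) = 4.1216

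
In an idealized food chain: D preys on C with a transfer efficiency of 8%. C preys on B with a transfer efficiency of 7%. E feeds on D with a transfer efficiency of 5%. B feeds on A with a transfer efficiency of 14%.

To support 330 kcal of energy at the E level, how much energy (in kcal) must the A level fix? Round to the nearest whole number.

8418367 kcal

Cumulative transfer efficiency: 0.14 × 0.07 × 0.08 × 0.05 = 0.0000392
A energy = 330 / 0.0000392 = 8418367 kcal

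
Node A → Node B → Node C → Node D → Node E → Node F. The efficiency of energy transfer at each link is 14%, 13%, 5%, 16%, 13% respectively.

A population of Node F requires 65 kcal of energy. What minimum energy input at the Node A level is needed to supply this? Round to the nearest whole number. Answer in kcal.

Cumulative transfer efficiency: 0.14 × 0.13 × 0.05 × 0.16 × 0.13 = 0.000018928
Node A energy = 65 / 0.000018928 = 3434066 kcal

3434066 kcal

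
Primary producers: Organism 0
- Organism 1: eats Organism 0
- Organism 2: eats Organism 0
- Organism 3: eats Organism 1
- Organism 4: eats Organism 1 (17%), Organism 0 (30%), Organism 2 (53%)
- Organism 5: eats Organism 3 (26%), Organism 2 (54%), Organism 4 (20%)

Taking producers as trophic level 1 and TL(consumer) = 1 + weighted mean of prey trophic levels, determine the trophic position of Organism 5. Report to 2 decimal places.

3.40

Organism 1: 1 + 1 = 2
Organism 2: 1 + 1 = 2
Organism 3: 1 + 2 = 3
Organism 4: 1 + (0.17×2 + 0.3×1 + 0.53×2) = 2.7
Organism 5: 1 + (0.26×3 + 0.54×2 + 0.2×2.7) = 3.4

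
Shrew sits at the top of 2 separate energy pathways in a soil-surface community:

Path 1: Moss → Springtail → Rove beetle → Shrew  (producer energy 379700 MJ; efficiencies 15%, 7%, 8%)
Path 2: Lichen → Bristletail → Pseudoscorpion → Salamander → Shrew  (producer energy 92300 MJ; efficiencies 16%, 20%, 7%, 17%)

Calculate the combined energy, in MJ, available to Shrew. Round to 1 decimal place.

354.1 MJ

Path 1: 379700 × 0.15 × 0.07 × 0.08 = 318.948 MJ
Path 2: 92300 × 0.16 × 0.2 × 0.07 × 0.17 = 35.14784 MJ
Total at Shrew: 318.948 + 35.14784 = 354.09584 MJ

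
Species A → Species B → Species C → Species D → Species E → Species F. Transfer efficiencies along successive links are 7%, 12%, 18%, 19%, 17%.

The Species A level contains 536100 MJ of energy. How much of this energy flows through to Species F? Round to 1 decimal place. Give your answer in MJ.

Species B: 536100 × 0.07 = 37527 MJ
Species C: 37527 × 0.12 = 4503.24 MJ
Species D: 4503.24 × 0.18 = 810.5832 MJ
Species E: 810.5832 × 0.19 = 154.010808 MJ
Species F: 154.010808 × 0.17 = 26.18183736 MJ

26.2 MJ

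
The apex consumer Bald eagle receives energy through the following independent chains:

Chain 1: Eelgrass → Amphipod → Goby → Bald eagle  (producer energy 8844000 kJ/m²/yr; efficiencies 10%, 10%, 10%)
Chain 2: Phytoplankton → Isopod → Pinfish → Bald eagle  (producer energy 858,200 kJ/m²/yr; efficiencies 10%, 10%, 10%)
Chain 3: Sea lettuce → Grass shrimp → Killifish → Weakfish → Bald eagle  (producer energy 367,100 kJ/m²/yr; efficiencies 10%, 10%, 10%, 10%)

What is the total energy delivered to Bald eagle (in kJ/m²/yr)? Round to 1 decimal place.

9738.9 kJ/m²/yr

Chain 1: 8844000 × 0.1 × 0.1 × 0.1 = 8844 kJ/m²/yr
Chain 2: 858200 × 0.1 × 0.1 × 0.1 = 858.2 kJ/m²/yr
Chain 3: 367100 × 0.1 × 0.1 × 0.1 × 0.1 = 36.71 kJ/m²/yr
Total at Bald eagle: 8844 + 858.2 + 36.71 = 9738.91 kJ/m²/yr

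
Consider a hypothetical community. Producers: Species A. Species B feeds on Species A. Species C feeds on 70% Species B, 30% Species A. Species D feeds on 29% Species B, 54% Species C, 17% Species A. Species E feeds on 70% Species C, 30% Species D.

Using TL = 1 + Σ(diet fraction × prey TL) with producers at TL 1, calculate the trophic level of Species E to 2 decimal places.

Species B: 1 + 1 = 2
Species C: 1 + (0.7×2 + 0.3×1) = 2.7
Species D: 1 + (0.29×2 + 0.54×2.7 + 0.17×1) = 3.208
Species E: 1 + (0.7×2.7 + 0.3×3.208) = 3.8524

3.85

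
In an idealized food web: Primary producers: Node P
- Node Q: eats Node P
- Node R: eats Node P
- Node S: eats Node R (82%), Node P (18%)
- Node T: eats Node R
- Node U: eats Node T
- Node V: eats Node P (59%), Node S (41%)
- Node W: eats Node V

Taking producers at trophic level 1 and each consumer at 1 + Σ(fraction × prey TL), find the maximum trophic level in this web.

Node Q: 1 + 1 = 2
Node R: 1 + 1 = 2
Node S: 1 + (0.82×2 + 0.18×1) = 2.82
Node T: 1 + 2 = 3
Node U: 1 + 3 = 4
Node V: 1 + (0.59×1 + 0.41×2.82) = 2.7462
Node W: 1 + 2.7462 = 3.7462

4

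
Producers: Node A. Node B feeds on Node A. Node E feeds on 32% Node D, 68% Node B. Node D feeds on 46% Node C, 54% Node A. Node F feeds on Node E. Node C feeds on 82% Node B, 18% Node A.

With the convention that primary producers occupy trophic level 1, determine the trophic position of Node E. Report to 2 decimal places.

Node B: 1 + 1 = 2
Node C: 1 + (0.82×2 + 0.18×1) = 2.82
Node D: 1 + (0.46×2.82 + 0.54×1) = 2.8372
Node E: 1 + (0.32×2.8372 + 0.68×2) = 3.267904
Node F: 1 + 3.267904 = 4.267904

3.27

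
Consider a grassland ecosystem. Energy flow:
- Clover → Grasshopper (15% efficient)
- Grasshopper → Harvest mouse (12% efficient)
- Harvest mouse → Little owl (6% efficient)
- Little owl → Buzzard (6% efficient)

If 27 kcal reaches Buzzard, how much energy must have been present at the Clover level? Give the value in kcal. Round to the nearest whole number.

416667 kcal

Cumulative transfer efficiency: 0.15 × 0.12 × 0.06 × 0.06 = 0.0000648
Clover energy = 27 / 0.0000648 = 416667 kcal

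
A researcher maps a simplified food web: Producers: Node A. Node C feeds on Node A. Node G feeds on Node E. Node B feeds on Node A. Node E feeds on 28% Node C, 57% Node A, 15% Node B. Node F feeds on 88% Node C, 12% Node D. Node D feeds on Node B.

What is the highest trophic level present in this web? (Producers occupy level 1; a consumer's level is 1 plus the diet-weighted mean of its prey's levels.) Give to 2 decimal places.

Node B: 1 + 1 = 2
Node C: 1 + 1 = 2
Node D: 1 + 2 = 3
Node E: 1 + (0.28×2 + 0.57×1 + 0.15×2) = 2.43
Node F: 1 + (0.88×2 + 0.12×3) = 3.12
Node G: 1 + 2.43 = 3.43

3.43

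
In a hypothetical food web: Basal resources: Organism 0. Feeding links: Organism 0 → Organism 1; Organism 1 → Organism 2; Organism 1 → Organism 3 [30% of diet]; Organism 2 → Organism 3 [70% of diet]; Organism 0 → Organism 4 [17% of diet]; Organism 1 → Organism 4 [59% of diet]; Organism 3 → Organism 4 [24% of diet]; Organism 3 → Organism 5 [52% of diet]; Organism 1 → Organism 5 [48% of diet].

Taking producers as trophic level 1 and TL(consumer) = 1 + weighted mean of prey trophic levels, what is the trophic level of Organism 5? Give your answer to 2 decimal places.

Organism 1: 1 + 1 = 2
Organism 2: 1 + 2 = 3
Organism 3: 1 + (0.3×2 + 0.7×3) = 3.7
Organism 4: 1 + (0.17×1 + 0.59×2 + 0.24×3.7) = 3.238
Organism 5: 1 + (0.52×3.7 + 0.48×2) = 3.884

3.88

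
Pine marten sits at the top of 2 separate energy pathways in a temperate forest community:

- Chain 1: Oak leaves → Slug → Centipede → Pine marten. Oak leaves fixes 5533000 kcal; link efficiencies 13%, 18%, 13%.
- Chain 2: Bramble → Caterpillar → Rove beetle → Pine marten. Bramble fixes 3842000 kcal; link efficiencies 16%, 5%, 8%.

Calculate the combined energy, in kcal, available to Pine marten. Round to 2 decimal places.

19290.27 kcal

Chain 1: 5533000 × 0.13 × 0.18 × 0.13 = 16831.386 kcal
Chain 2: 3842000 × 0.16 × 0.05 × 0.08 = 2458.88 kcal
Total at Pine marten: 16831.386 + 2458.88 = 19290.266 kcal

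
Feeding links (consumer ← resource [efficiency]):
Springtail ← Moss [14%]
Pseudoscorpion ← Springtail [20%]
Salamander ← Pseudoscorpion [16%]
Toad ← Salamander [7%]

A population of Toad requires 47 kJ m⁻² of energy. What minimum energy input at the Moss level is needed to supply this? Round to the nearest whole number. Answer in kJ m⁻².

Cumulative transfer efficiency: 0.14 × 0.2 × 0.16 × 0.07 = 0.0003136
Moss energy = 47 / 0.0003136 = 149872 kJ m⁻²

149872 kJ m⁻²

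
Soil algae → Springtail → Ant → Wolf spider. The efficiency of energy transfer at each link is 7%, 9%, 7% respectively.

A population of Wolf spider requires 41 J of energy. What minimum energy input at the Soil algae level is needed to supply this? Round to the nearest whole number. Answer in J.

92971 J

Cumulative transfer efficiency: 0.07 × 0.09 × 0.07 = 0.000441
Soil algae energy = 41 / 0.000441 = 92971 J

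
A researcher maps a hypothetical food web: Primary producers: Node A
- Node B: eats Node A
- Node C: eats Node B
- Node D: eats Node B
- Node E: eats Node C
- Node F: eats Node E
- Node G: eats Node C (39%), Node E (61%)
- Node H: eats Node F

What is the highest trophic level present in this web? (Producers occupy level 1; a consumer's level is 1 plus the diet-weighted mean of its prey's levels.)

Node B: 1 + 1 = 2
Node C: 1 + 2 = 3
Node D: 1 + 2 = 3
Node E: 1 + 3 = 4
Node F: 1 + 4 = 5
Node G: 1 + (0.39×3 + 0.61×4) = 4.61
Node H: 1 + 5 = 6

6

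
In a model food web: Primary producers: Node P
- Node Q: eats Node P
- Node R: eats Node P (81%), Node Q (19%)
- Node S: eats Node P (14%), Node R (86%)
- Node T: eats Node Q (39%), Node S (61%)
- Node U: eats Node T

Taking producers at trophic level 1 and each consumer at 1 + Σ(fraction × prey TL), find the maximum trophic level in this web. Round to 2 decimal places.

Node Q: 1 + 1 = 2
Node R: 1 + (0.81×1 + 0.19×2) = 2.19
Node S: 1 + (0.14×1 + 0.86×2.19) = 3.0234
Node T: 1 + (0.39×2 + 0.61×3.0234) = 3.624274
Node U: 1 + 3.624274 = 4.624274

4.62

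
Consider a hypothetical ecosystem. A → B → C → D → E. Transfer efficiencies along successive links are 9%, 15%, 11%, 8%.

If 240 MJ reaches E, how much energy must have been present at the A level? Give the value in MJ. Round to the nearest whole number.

2020202 MJ

Cumulative transfer efficiency: 0.09 × 0.15 × 0.11 × 0.08 = 0.0001188
A energy = 240 / 0.0001188 = 2020202 MJ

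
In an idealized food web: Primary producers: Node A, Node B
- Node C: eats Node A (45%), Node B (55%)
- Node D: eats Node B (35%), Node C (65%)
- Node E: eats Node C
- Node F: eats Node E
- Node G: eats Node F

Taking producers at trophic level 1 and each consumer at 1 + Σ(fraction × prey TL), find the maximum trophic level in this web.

5

Node C: 1 + (0.45×1 + 0.55×1) = 2
Node D: 1 + (0.35×1 + 0.65×2) = 2.65
Node E: 1 + 2 = 3
Node F: 1 + 3 = 4
Node G: 1 + 4 = 5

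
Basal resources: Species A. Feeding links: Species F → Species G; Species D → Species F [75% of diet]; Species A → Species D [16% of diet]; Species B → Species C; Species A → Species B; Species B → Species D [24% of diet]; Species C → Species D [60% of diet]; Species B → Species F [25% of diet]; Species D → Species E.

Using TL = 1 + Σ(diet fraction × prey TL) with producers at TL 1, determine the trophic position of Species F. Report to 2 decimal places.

Species B: 1 + 1 = 2
Species C: 1 + 2 = 3
Species D: 1 + (0.16×1 + 0.6×3 + 0.24×2) = 3.44
Species E: 1 + 3.44 = 4.44
Species F: 1 + (0.75×3.44 + 0.25×2) = 4.08
Species G: 1 + 4.08 = 5.08

4.08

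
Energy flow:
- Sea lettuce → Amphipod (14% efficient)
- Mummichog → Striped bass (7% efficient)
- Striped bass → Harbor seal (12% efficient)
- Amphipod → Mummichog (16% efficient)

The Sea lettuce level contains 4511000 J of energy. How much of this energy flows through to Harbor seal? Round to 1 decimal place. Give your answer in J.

848.8 J

Amphipod: 4511000 × 0.14 = 631540 J
Mummichog: 631540 × 0.16 = 101046.4 J
Striped bass: 101046.4 × 0.07 = 7073.248 J
Harbor seal: 7073.248 × 0.12 = 848.78976 J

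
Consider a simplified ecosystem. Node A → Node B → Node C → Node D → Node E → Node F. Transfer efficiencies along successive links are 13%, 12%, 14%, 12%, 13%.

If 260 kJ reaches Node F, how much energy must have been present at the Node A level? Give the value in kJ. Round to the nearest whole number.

Cumulative transfer efficiency: 0.13 × 0.12 × 0.14 × 0.12 × 0.13 = 0.0000340704
Node A energy = 260 / 0.0000340704 = 7631258 kJ

7631258 kJ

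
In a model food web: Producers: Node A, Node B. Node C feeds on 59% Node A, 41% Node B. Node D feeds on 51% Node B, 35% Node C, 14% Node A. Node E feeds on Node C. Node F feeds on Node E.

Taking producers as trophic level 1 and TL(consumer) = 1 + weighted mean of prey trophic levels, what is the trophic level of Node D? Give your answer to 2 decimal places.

2.35

Node C: 1 + (0.59×1 + 0.41×1) = 2
Node D: 1 + (0.51×1 + 0.35×2 + 0.14×1) = 2.35
Node E: 1 + 2 = 3
Node F: 1 + 3 = 4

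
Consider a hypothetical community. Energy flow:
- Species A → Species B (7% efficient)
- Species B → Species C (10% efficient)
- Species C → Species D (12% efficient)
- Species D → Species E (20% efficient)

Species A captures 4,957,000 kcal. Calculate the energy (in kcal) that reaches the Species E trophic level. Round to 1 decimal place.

832.8 kcal

Species B: 4957000 × 0.07 = 346990 kcal
Species C: 346990 × 0.1 = 34699 kcal
Species D: 34699 × 0.12 = 4163.88 kcal
Species E: 4163.88 × 0.2 = 832.776 kcal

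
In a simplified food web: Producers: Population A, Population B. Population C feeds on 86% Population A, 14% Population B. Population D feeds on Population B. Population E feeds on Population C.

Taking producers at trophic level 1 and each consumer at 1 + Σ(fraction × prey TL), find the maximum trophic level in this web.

3

Population C: 1 + (0.86×1 + 0.14×1) = 2
Population D: 1 + 1 = 2
Population E: 1 + 2 = 3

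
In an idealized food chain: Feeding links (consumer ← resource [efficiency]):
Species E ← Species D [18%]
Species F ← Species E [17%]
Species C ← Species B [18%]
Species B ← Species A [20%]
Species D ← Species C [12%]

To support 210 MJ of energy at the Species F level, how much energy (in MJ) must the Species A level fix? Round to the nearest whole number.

1588598 MJ

Cumulative transfer efficiency: 0.2 × 0.18 × 0.12 × 0.18 × 0.17 = 0.000132192
Species A energy = 210 / 0.000132192 = 1588598 MJ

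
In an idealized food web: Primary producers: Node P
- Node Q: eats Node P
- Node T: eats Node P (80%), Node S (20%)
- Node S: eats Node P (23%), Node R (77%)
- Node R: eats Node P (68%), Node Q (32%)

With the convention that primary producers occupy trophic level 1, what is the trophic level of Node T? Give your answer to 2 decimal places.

Node Q: 1 + 1 = 2
Node R: 1 + (0.68×1 + 0.32×2) = 2.32
Node S: 1 + (0.23×1 + 0.77×2.32) = 3.0164
Node T: 1 + (0.8×1 + 0.2×3.0164) = 2.40328

2.40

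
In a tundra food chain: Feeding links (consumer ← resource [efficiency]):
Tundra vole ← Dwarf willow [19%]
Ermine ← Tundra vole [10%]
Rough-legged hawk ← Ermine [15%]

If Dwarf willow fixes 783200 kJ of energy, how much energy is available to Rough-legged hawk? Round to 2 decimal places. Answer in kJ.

2232.12 kJ

Tundra vole: 783200 × 0.19 = 148808 kJ
Ermine: 148808 × 0.1 = 14880.8 kJ
Rough-legged hawk: 14880.8 × 0.15 = 2232.12 kJ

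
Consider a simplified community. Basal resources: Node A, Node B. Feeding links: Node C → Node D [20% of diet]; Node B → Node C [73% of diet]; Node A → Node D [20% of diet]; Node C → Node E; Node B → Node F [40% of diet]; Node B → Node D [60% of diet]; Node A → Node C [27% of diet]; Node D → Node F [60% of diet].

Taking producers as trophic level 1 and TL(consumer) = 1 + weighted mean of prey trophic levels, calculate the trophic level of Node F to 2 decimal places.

2.72

Node C: 1 + (0.73×1 + 0.27×1) = 2
Node D: 1 + (0.2×2 + 0.2×1 + 0.6×1) = 2.2
Node E: 1 + 2 = 3
Node F: 1 + (0.4×1 + 0.6×2.2) = 2.72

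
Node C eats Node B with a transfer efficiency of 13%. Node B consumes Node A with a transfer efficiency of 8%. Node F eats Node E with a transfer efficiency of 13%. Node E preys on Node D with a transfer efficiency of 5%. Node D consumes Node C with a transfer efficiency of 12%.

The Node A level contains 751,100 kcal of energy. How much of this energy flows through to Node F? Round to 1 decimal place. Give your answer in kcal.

Node B: 751100 × 0.08 = 60088 kcal
Node C: 60088 × 0.13 = 7811.44 kcal
Node D: 7811.44 × 0.12 = 937.3728 kcal
Node E: 937.3728 × 0.05 = 46.86864 kcal
Node F: 46.86864 × 0.13 = 6.0929232 kcal

6.1 kcal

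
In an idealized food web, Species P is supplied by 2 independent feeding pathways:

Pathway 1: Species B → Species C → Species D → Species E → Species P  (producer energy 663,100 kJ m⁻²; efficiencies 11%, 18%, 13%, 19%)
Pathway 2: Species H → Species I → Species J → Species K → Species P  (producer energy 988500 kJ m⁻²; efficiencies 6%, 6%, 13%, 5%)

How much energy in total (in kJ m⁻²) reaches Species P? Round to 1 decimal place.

347.4 kJ m⁻²

Pathway 1: 663100 × 0.11 × 0.18 × 0.13 × 0.19 = 324.295686 kJ m⁻²
Pathway 2: 988500 × 0.06 × 0.06 × 0.13 × 0.05 = 23.1309 kJ m⁻²
Total at Species P: 324.295686 + 23.1309 = 347.426586 kJ m⁻²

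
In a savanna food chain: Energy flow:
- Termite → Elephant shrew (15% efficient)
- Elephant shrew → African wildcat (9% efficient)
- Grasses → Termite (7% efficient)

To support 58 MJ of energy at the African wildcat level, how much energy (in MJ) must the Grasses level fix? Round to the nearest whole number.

61376 MJ

Cumulative transfer efficiency: 0.07 × 0.15 × 0.09 = 0.000945
Grasses energy = 58 / 0.000945 = 61376 MJ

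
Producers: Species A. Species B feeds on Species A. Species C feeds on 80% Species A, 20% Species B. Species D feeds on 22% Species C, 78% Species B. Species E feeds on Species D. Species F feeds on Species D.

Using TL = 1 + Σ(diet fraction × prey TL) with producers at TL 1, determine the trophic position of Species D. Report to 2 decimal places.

3.04

Species B: 1 + 1 = 2
Species C: 1 + (0.8×1 + 0.2×2) = 2.2
Species D: 1 + (0.22×2.2 + 0.78×2) = 3.044
Species E: 1 + 3.044 = 4.044
Species F: 1 + 3.044 = 4.044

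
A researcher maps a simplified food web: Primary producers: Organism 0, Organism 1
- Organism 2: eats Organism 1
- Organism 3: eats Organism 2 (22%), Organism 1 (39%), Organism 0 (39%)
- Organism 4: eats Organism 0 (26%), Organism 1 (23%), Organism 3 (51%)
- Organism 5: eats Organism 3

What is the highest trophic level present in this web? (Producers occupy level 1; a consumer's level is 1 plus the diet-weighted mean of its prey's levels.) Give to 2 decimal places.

3.22

Organism 2: 1 + 1 = 2
Organism 3: 1 + (0.22×2 + 0.39×1 + 0.39×1) = 2.22
Organism 4: 1 + (0.26×1 + 0.23×1 + 0.51×2.22) = 2.6222
Organism 5: 1 + 2.22 = 3.22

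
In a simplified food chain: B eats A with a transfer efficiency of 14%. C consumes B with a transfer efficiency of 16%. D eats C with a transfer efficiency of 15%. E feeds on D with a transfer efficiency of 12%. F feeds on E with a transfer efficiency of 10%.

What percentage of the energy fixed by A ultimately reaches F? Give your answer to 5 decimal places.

Product of link efficiencies: 0.14 × 0.16 × 0.15 × 0.12 × 0.1 = 0.00004032
As a percentage: 0.00004032 × 100 = 0.00403%

0.00403%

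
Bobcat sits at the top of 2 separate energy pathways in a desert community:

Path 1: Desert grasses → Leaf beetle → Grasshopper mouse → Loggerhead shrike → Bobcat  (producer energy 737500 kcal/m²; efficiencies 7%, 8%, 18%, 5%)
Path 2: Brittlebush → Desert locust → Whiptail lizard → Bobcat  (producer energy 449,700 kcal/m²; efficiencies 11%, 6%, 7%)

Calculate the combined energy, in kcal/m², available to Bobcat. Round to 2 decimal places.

Path 1: 737500 × 0.07 × 0.08 × 0.18 × 0.05 = 37.17 kcal/m²
Path 2: 449700 × 0.11 × 0.06 × 0.07 = 207.7614 kcal/m²
Total at Bobcat: 37.17 + 207.7614 = 244.9314 kcal/m²

244.93 kcal/m²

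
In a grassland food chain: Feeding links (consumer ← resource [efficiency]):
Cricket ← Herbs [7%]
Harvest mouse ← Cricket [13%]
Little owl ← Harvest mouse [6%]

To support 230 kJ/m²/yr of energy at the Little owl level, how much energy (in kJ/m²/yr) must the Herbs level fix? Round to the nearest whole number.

Cumulative transfer efficiency: 0.07 × 0.13 × 0.06 = 0.000546
Herbs energy = 230 / 0.000546 = 421245 kJ/m²/yr

421245 kJ/m²/yr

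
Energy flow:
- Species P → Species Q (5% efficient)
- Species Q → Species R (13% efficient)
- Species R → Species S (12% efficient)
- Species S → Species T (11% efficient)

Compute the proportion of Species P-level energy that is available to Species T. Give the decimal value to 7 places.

0.0000858

Product of link efficiencies: 0.05 × 0.13 × 0.12 × 0.11 = 0.0000858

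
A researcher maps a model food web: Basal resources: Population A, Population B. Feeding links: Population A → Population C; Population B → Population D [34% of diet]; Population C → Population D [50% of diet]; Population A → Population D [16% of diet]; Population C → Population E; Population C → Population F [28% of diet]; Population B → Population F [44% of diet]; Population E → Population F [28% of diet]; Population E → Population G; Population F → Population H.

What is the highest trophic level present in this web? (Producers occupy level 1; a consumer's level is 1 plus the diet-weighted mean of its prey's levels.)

Population C: 1 + 1 = 2
Population D: 1 + (0.34×1 + 0.5×2 + 0.16×1) = 2.5
Population E: 1 + 2 = 3
Population F: 1 + (0.28×2 + 0.44×1 + 0.28×3) = 2.84
Population G: 1 + 3 = 4
Population H: 1 + 2.84 = 3.84

4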